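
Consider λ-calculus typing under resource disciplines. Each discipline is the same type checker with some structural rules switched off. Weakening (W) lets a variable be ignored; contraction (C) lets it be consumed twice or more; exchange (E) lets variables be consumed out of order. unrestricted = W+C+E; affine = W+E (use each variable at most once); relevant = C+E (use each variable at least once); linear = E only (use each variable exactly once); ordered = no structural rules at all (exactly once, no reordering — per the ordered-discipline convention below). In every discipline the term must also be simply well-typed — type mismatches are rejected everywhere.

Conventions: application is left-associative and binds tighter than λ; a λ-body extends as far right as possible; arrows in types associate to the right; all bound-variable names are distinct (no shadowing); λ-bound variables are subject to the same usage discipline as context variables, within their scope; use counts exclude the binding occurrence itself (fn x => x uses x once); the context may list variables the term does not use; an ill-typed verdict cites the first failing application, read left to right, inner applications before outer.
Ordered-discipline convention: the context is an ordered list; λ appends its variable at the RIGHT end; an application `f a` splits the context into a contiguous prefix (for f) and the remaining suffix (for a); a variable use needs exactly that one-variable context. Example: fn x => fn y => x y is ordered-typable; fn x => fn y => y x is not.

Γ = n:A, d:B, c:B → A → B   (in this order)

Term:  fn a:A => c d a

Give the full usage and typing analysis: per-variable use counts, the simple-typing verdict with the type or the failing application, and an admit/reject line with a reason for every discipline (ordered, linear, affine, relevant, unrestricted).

use counts: n: 0×; d: 1×; c: 1×; a (λ-bound): 1×
uses in reading order: c, d, a
typing: well-typed — term : A → B
ordered: ✗, n left unused
linear: ✗, n left unused
affine: ✓, no duplicate uses among n, d, c, a
relevant: ✗, n left unused
unrestricted: ✓, typability at A → B is all that's needed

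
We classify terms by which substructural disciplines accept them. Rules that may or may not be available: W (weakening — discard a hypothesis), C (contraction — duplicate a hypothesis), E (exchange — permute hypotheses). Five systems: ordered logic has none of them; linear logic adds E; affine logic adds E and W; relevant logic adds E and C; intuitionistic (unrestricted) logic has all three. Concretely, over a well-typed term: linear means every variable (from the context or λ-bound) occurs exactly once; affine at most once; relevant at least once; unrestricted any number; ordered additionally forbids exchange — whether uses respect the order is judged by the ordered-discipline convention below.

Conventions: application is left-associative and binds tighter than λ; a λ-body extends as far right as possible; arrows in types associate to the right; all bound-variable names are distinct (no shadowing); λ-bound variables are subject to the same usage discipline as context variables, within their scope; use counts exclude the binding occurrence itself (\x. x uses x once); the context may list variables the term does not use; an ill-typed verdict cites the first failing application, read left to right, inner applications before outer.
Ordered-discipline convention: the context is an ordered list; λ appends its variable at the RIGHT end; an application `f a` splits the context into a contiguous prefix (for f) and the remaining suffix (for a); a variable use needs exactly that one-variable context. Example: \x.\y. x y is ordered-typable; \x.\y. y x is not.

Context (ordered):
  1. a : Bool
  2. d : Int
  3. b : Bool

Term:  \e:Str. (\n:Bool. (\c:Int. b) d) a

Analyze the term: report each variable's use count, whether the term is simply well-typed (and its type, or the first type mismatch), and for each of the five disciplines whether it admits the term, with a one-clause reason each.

use counts: a: 1×; d: 1×; b: 1×; e (bound): 0×; n (bound): 0×; c (bound): 0×
left-to-right use order: b, d, a
typing: the term checks, with type Str → Bool
ordered: ✗, e, n, c left unused
linear: ✗, e, n, c left unused
affine: ✓, none of a, d, b, e, n, c used more than once
relevant: ✗, e, n, c left unused
unrestricted: ✓, type-checks (Str → Bool) and nothing is barred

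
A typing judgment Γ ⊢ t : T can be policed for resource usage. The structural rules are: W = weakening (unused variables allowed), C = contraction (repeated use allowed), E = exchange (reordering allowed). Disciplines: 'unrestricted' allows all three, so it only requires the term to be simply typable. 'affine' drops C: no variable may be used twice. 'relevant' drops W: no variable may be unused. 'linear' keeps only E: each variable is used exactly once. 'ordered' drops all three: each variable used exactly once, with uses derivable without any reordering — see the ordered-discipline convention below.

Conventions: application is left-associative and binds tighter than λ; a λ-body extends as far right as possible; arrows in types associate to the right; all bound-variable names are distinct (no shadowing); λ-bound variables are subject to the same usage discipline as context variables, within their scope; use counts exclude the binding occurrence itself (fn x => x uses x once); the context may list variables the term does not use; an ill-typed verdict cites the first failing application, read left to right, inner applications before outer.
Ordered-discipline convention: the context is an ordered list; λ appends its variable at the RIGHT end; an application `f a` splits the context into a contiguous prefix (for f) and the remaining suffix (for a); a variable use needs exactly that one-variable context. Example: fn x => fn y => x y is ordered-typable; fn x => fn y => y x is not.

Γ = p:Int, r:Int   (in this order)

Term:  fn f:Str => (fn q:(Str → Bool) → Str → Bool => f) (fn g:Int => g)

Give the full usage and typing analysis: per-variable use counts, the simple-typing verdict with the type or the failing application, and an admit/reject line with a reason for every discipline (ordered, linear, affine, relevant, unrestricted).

use counts: p: 0×, r: 0×, f (λ-bound): 1×, q (λ-bound): 0×, g (λ-bound): 1×
use order (left to right): f, g
typing: ill-typed: an argument Int → Int mismatches the expected (Str → Bool) → Str → Bool
ordered ✗ (not simply typable)
linear ✗ (fails simple typing)
affine ✗ (a type mismatch blocks all five)
relevant ✗ (the type mismatch rejects it)
unrestricted ✗ (not simply typable)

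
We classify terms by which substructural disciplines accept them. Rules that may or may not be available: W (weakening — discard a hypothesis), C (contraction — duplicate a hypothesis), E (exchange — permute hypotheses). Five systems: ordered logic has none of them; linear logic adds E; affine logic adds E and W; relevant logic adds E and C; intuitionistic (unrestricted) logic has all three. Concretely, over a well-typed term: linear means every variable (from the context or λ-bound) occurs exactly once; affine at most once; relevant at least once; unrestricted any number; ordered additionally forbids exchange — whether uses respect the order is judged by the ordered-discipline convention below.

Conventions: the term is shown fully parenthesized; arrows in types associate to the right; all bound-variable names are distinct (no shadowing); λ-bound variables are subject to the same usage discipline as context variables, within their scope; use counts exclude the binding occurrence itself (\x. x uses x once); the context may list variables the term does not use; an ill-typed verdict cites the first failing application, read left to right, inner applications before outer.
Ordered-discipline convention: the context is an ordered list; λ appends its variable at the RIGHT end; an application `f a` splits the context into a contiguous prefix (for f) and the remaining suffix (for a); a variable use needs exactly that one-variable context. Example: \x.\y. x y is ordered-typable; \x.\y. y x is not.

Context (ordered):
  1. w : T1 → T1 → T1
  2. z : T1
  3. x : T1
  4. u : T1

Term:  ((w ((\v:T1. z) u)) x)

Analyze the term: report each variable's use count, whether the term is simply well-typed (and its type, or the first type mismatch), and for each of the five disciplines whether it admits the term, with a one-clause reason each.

counts: w=1, z=1, x=1, u=1, v (λ-bound)=0
uses in reading order: w, z, u, x
typing: well-typed at T1
ordered: ✗, v never used (weakening)
linear: ✗, v never used (weakening)
affine: ✓, at most one use each (w, z, x, u, v)
relevant: ✗, v never used (weakening)
unrestricted: ✓, typability at T1 is all that's needed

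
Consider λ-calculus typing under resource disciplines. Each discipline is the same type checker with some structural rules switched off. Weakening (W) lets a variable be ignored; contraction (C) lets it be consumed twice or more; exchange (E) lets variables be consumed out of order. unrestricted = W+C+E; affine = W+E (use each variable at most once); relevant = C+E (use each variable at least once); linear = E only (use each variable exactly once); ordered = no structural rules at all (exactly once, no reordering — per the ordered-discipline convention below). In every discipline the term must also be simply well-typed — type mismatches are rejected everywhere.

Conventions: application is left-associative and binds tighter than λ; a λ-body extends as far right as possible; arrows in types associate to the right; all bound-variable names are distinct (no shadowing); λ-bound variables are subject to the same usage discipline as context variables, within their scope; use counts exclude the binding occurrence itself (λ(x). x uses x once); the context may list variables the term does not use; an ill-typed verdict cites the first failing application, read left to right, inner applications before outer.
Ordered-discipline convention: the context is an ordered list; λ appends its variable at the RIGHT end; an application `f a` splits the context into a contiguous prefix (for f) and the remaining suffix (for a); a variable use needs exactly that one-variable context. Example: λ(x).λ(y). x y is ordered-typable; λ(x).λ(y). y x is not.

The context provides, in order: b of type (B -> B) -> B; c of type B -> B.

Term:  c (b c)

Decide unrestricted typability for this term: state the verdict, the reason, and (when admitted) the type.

yes — simply typable at B; W, C, E all held; term : B
variable uses: b=1, c=2
use order (left to right): c, b, c
typing: well-typed at B
across the five disciplines: ordered ✗; linear ✗; affine ✗; relevant ✓; unrestricted ✓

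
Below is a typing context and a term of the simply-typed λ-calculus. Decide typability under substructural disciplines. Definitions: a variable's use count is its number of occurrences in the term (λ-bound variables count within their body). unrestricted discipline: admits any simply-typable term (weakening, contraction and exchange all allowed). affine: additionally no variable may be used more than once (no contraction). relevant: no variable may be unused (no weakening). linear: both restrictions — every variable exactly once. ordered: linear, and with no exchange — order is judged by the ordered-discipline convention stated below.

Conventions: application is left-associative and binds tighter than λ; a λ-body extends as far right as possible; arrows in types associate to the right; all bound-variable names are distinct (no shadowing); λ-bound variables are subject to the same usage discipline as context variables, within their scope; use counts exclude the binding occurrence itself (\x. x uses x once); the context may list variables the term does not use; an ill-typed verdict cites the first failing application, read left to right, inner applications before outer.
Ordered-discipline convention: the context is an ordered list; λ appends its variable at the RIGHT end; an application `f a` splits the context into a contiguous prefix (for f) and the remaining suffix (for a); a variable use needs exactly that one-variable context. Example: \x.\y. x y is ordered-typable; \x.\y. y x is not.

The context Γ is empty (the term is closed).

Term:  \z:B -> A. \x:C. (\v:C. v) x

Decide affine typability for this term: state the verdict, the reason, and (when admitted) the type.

yes — none of z, x, v used more than once; term : (B -> A) -> C -> C
counts: z (bound): 0; x (bound): 1; v (bound): 1
use order (left to right): v, x
typing: ✓ — (B -> A) -> C -> C
summary: ordered ✗, linear ✗, affine ✓, relevant ✗, unrestricted ✓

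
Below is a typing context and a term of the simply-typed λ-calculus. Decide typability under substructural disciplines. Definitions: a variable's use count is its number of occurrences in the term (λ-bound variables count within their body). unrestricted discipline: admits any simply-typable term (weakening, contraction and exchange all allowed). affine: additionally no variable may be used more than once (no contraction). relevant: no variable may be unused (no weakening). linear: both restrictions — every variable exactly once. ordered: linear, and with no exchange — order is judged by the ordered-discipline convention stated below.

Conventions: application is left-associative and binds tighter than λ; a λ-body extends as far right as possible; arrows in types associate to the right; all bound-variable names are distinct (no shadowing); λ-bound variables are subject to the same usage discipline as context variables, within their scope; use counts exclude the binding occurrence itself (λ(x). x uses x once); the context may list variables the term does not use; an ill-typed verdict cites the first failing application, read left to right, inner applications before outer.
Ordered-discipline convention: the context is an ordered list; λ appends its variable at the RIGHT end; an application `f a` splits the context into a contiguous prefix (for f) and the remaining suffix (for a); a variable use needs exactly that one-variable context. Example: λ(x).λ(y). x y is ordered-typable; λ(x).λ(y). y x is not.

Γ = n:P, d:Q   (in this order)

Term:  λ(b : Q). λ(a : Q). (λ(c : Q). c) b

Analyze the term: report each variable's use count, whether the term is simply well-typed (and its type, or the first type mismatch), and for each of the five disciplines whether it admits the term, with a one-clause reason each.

use counts: n: 0×; d: 0×; b (bound): 1×; a (bound): 0×; c (bound): 1×
uses in reading order: c, b
typing: the term checks, with type Q → Q → Q
ordered: ✗, unused: n, d, a — weakening required
linear: ✗, unused: n, d, a — weakening required
affine: ✓, no duplicate uses among n, d, b, a, c
relevant: ✗, unused: n, d, a — weakening required
unrestricted: ✓, well-typed at Q → Q → Q; no restrictions here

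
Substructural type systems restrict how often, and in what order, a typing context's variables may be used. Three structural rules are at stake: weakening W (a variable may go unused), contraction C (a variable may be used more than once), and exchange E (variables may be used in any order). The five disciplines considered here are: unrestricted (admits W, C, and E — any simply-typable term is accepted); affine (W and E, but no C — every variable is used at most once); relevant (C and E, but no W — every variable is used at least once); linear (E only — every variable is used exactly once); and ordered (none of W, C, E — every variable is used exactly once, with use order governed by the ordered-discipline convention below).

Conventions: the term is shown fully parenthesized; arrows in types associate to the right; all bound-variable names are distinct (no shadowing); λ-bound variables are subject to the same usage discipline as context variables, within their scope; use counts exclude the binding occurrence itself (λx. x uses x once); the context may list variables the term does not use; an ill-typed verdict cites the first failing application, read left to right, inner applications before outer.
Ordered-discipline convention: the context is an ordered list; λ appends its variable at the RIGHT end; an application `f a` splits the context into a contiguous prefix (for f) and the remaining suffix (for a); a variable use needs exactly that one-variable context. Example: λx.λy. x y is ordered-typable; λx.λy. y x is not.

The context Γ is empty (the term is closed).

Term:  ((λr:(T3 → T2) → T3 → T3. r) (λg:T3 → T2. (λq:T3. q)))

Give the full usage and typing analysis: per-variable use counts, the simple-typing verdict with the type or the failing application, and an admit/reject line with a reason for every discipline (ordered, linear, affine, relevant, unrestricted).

usage: r (bound)=1; g (bound)=0; q (bound)=1
left-to-right use order: r, q
typing: the term checks, with type (T3 → T2) → T3 → T3
ordered: ✗, g never used (weakening)
linear: ✗, g never used (weakening)
affine: ✓, at most one use each (r, g, q)
relevant: ✗, g never used (weakening)
unrestricted: ✓, well-typed at (T3 → T2) → T3 → T3; no restrictions here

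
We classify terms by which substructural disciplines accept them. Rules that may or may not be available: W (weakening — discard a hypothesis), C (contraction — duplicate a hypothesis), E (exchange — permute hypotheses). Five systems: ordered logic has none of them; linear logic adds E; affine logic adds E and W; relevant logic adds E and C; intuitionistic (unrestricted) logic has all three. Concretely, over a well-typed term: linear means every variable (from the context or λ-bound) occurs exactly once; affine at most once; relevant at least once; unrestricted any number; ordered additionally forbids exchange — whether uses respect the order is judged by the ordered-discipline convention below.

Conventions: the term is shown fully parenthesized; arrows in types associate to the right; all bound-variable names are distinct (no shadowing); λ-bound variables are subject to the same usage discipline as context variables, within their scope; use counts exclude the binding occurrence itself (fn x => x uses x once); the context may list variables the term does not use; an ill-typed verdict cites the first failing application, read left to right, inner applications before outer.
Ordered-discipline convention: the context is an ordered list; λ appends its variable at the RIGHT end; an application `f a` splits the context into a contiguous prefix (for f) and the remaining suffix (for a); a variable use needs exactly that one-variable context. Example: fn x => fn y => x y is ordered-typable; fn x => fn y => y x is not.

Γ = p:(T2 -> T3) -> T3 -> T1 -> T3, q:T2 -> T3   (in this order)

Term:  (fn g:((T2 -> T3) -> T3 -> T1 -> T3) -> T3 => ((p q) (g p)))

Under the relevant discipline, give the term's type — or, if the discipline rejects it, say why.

term : (((T2 -> T3) -> T3 -> T1 -> T3) -> T3) -> T1 -> T3
variable uses: p: 2×; q: 1×; g (bound): 1×
order of uses: p, q, g, p
typing: ✓ — (((T2 -> T3) -> T3 -> T1 -> T3) -> T3) -> T1 -> T3
per-discipline verdicts: ordered ✗, linear ✗, affine ✗, relevant ✓, unrestricted ✓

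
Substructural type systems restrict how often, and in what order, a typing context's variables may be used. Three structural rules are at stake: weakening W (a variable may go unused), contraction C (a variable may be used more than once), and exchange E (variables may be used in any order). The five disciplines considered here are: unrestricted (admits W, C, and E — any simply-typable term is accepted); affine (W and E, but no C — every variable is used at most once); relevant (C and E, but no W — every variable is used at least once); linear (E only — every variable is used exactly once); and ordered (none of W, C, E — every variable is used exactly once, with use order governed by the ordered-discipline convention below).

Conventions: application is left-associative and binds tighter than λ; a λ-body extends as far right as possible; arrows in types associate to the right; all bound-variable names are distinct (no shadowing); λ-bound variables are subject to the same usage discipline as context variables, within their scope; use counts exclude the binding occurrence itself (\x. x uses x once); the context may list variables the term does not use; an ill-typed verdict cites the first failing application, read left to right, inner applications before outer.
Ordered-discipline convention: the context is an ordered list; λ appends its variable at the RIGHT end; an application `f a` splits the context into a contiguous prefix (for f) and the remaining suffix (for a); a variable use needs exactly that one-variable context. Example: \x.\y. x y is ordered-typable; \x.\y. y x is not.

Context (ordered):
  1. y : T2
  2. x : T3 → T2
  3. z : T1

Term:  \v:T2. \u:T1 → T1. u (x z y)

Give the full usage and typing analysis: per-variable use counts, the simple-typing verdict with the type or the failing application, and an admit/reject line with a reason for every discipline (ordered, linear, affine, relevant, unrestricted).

variable uses: y: 1×; x: 1×; z: 1×; v [bound]: 0×; u [bound]: 1×
uses in reading order: u, x, z, y
typing: ill-typed: argument of type T1 where T3 is required
ordered: ✗ — the type mismatch rejects it
linear: ✗ — not simply typable
affine: ✗ — fails simple typing
relevant: ✗ — a type mismatch blocks all five
unrestricted: ✗ — the type mismatch rejects it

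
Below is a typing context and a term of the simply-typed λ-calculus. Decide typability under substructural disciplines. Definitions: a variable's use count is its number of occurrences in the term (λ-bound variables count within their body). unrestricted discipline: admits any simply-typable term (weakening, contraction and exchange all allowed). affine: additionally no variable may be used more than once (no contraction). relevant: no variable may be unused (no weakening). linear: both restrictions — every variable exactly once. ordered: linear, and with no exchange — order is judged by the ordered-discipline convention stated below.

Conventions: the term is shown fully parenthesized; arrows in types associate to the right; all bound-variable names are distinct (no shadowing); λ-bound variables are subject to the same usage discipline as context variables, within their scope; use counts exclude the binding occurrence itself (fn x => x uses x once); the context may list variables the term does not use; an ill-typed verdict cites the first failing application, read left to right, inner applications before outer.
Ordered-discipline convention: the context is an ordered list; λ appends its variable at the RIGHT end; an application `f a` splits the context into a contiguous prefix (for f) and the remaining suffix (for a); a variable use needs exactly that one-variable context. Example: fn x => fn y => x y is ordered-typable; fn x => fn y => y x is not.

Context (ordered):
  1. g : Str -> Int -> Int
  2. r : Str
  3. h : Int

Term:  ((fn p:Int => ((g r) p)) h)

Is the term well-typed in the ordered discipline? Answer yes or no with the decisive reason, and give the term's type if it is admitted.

yes — one use each (g, r, h, p); ordered split holds; term : Int
use counts: g ×1, r ×1, h ×1, p (bound) ×1
order of uses: g, r, p, h
typing: ✓ — Int
all disciplines: ordered ✓, linear ✓, affine ✓, relevant ✓, unrestricted ✓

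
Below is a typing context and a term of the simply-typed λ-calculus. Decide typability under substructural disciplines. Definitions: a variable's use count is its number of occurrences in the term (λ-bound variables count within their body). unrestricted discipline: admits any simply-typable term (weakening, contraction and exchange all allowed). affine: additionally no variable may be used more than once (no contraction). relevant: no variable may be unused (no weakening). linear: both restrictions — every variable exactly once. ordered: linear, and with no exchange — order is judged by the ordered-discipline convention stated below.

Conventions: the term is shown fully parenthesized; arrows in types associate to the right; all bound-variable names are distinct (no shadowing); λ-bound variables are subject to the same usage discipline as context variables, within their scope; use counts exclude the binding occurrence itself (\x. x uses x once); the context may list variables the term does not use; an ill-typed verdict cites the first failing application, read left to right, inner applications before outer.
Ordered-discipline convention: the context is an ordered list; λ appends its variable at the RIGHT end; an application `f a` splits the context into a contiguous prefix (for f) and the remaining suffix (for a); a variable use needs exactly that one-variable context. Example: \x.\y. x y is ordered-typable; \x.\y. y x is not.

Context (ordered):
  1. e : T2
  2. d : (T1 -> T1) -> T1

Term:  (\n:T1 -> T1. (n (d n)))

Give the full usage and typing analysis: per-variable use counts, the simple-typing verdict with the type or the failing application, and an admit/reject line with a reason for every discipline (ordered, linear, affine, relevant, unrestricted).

counts: e: 0, d: 1, n (λ-bound): 2
left-to-right use order: n, d, n
typing: well-typed — term : (T1 -> T1) -> T1
ordered ✗ (repeated use of n ×2; needs weakening: e unused)
linear ✗ (repeated use of n ×2; needs weakening: e unused)
affine ✗ (repeated use of n ×2)
relevant ✗ (needs weakening: e unused)
unrestricted ✓ (well-typed at (T1 -> T1) -> T1; no restrictions here)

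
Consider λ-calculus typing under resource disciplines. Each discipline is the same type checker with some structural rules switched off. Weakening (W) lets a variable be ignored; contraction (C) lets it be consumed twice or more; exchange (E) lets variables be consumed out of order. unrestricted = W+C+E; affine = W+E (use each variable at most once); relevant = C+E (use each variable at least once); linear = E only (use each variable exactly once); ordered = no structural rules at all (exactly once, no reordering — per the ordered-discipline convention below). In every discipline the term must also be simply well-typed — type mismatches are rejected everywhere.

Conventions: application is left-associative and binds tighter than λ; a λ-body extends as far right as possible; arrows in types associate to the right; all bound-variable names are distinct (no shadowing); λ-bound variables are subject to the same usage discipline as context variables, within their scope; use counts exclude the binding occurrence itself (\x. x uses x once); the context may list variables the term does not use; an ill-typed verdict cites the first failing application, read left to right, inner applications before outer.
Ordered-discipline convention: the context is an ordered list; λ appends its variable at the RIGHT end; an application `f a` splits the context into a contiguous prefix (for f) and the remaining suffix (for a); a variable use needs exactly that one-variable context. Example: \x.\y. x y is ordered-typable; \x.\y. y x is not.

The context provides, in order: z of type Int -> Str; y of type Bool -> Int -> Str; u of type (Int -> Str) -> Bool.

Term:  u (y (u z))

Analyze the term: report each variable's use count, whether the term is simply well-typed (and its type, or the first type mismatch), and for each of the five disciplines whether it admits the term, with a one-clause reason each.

use counts: z ×1, y ×1, u ×2
use order (left to right): u, y, u, z
typing: well-typed — term : Bool
ordered: ✗, repeated use of u ×2
linear: ✗, repeated use of u ×2
affine: ✗, repeated use of u ×2
relevant: ✓, at least one use each (z, y, u)
unrestricted: ✓, well-typed at Bool; no restrictions here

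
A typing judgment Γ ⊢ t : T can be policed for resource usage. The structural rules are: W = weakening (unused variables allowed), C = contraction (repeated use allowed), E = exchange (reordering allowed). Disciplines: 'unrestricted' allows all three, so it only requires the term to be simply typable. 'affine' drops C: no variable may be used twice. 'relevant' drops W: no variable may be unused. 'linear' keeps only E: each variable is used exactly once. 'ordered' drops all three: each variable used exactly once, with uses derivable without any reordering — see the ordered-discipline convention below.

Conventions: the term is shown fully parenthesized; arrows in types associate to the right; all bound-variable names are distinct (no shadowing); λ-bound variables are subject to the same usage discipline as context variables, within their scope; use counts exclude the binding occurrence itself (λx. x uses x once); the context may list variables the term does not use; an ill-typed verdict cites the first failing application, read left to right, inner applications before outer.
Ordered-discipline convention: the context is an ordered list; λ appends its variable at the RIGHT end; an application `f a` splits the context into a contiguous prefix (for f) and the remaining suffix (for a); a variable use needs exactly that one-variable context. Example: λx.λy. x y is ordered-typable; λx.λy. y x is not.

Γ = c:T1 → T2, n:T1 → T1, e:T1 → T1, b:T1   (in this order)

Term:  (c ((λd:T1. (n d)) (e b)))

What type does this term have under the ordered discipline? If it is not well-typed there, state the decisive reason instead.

term : T2
usage: c ×1, n ×1, e ×1, b ×1, d (bound) ×1
order of uses: c, n, d, e, b
typing: the term checks, with type T2
across the five disciplines: ordered ✓, linear ✓, affine ✓, relevant ✓, unrestricted ✓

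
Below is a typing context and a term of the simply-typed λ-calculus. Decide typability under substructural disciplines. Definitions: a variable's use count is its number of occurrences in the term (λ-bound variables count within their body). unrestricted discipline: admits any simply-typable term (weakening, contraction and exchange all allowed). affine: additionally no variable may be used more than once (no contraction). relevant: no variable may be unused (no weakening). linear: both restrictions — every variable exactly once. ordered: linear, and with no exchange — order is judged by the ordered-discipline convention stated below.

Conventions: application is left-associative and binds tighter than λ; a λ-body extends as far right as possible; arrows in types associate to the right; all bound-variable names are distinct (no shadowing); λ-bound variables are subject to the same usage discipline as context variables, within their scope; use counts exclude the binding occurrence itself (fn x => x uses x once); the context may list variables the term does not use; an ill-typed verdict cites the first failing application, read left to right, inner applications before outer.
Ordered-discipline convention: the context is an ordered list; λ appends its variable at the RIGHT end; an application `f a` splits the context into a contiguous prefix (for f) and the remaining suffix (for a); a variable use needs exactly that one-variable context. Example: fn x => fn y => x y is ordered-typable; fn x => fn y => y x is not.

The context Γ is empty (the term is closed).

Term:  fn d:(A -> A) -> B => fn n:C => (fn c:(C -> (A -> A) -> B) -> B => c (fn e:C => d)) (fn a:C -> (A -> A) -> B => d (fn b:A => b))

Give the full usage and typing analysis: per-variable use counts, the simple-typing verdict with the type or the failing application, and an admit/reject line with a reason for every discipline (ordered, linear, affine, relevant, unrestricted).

use counts: d [bound]: 2×, n [bound]: 0×, c [bound]: 1×, e [bound]: 0×, a [bound]: 0×, b [bound]: 1×
uses in reading order: c, d, d, b
typing: the term checks, with type ((A -> A) -> B) -> C -> B
ordered: ✗, needs contraction — d ×2; n, e, a never used (weakening)
linear: ✗, needs contraction — d ×2; n, e, a never used (weakening)
affine: ✗, needs contraction — d ×2
relevant: ✗, n, e, a never used (weakening)
unrestricted: ✓, simply typable at ((A -> A) -> B) -> C -> B; W, C, E all held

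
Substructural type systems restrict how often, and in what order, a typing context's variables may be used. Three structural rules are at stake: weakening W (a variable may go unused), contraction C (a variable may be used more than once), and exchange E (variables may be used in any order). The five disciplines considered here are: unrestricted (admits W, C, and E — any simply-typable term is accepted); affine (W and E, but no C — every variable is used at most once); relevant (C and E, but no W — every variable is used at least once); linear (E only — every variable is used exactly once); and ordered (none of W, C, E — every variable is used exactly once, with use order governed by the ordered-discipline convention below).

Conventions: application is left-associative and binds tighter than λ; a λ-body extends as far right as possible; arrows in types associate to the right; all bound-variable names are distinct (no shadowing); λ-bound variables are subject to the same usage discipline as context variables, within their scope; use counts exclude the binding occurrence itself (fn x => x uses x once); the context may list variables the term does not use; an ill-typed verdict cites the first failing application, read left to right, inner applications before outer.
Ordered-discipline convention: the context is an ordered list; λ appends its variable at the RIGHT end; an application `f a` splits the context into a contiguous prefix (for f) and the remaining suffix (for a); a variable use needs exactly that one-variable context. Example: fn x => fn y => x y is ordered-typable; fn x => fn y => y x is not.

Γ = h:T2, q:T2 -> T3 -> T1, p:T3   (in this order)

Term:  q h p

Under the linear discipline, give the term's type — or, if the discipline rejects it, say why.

term : T1
variable uses: h: 1×, q: 1×, p: 1×
order of uses: q, h, p
typing: the term checks, with type T1
per-discipline verdicts: ordered ✗, linear ✓, affine ✓, relevant ✓, unrestricted ✓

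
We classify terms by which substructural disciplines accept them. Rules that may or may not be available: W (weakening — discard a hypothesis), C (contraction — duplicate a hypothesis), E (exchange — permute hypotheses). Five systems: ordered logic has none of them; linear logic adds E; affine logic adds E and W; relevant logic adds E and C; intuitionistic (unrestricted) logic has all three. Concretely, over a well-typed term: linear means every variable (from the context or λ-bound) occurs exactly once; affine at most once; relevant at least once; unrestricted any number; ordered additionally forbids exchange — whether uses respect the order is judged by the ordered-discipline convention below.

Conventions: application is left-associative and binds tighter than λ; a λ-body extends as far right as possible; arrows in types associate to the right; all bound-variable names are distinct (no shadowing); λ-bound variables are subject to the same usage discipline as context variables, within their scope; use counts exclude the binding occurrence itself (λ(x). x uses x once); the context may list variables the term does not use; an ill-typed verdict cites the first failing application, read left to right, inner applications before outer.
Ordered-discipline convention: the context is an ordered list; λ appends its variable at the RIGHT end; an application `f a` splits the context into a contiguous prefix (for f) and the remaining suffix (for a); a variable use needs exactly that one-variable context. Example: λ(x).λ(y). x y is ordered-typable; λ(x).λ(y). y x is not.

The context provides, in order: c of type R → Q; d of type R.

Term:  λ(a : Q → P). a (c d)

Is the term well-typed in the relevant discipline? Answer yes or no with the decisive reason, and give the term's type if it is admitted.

yes — c, d, a: all used, weakening unneeded; term : (Q → P) → P
use counts: c=1, d=1, a (λ-bound)=1
use order (left to right): a, c, d
typing: well-typed at (Q → P) → P
summary: ordered ✗ · linear ✓ · affine ✓ · relevant ✓ · unrestricted ✓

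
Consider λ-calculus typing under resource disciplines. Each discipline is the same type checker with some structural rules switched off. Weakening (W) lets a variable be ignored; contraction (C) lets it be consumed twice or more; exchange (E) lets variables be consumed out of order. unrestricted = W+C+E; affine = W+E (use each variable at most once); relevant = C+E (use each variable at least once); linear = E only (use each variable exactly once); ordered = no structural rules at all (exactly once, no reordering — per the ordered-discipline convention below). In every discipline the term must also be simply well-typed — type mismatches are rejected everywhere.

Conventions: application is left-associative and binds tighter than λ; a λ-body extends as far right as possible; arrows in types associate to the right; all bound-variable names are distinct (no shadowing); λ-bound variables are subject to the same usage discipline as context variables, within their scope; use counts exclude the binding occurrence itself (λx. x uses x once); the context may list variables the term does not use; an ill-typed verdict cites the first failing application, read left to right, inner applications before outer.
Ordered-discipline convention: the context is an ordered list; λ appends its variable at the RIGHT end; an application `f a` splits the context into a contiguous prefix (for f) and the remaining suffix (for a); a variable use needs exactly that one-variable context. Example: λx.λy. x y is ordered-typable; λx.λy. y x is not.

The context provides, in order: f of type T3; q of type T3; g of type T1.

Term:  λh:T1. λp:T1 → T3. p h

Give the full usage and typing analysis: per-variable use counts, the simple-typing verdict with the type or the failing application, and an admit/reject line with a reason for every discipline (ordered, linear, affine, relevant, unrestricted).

counts: f: 0×, q: 0×, g: 0×, h (bound): 1×, p (bound): 1×
order of uses: p, h
typing: well-typed — term : T1 → (T1 → T3) → T3
ordered: ✗ — unused: f, q, g — weakening required
linear: ✗ — unused: f, q, g — weakening required
affine: ✓ — none of f, q, g, h, p used more than once
relevant: ✗ — unused: f, q, g — weakening required
unrestricted: ✓ — well-typed at T1 → (T1 → T3) → T3; no restrictions here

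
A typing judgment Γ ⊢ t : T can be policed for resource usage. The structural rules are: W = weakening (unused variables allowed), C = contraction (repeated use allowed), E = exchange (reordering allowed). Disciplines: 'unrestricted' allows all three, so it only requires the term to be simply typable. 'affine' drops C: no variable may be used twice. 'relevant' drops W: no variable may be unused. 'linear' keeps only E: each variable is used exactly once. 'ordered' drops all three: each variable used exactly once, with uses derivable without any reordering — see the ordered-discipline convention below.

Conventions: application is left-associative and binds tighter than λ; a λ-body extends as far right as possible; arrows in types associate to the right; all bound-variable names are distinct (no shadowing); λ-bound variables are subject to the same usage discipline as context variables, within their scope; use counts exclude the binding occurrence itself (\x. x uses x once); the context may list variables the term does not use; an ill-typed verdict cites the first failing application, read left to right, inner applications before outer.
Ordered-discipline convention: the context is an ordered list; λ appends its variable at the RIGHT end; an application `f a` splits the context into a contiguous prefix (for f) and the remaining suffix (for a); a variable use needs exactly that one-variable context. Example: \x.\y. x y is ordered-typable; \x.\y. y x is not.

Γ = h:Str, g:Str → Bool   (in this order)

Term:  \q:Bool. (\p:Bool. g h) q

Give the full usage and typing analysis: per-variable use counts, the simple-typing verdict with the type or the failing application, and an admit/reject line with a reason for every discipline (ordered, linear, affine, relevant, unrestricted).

usage: h: 1; g: 1; q (λ-bound): 1; p (λ-bound): 0
use order (left to right): g, h, q
typing: well-typed at Bool → Bool
ordered: ✗ — unused: p — weakening required
linear: ✗ — unused: p — weakening required
affine: ✓ — no duplicate uses among h, g, q, p
relevant: ✗ — unused: p — weakening required
unrestricted: ✓ — simply typable at Bool → Bool; W, C, E all held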